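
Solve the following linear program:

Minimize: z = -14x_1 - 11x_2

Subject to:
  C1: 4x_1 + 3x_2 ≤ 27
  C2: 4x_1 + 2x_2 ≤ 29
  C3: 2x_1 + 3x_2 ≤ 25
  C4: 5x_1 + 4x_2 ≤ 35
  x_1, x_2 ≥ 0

Evaluate the objective at each vertex of the feasible region:
  z(0, 0) = 0
  z(6.75, 0) = -94.5
  z(3, 5) = -97  ←
  z(0.7143, 7.857) = -96.43
  z(0, 8.333) = -91.67
The minimum is at x_1 = 3, x_2 = 5.

x_1 = 3, x_2 = 5, z = -97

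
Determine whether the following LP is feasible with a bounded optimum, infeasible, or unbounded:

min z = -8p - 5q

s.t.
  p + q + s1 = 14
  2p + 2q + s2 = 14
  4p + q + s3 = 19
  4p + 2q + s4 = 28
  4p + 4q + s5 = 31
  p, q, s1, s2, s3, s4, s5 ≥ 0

Feasible with a bounded optimal solution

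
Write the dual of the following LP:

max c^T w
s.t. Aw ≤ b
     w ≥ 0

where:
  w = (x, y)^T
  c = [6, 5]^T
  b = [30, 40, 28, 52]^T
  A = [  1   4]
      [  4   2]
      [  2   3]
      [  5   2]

Primal max cᵀx s.t. Ax ≤ b, x ≥ 0  →  Dual min bᵀy s.t. Aᵀy ≥ c, y ≥ 0.

Minimize: z = 30y1 + 40y2 + 28y3 + 52y4

Subject to:
  y1 + 4y2 + 2y3 + 5y4 ≥ 6
  4y1 + 2y2 + 3y3 + 2y4 ≥ 5
  y1, y2, y3, y4 ≥ 0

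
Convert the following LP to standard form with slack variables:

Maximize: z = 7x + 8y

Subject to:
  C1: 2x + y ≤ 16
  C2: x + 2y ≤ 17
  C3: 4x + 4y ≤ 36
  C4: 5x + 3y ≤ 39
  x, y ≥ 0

max z = 7x + 8y

s.t.
  2x + y + s1 = 16
  x + 2y + s2 = 17
  4x + 4y + s3 = 36
  5x + 3y + s4 = 39
  x, y, s1, s2, s3, s4 ≥ 0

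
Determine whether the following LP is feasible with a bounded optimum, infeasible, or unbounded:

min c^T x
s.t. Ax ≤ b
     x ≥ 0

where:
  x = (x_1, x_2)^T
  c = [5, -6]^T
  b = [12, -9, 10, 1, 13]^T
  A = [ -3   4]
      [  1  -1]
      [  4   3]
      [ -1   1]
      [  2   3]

Infeasible (no feasible solution exists)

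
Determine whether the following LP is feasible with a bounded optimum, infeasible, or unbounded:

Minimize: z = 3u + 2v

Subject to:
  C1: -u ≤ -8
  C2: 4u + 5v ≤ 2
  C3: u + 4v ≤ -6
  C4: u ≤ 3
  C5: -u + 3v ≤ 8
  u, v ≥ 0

Infeasible (no feasible solution exists)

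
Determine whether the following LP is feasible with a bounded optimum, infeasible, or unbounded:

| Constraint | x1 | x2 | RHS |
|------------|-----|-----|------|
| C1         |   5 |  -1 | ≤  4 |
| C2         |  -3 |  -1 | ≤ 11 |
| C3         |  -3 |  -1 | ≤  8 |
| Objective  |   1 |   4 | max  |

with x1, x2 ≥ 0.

Unbounded (objective can increase without bound)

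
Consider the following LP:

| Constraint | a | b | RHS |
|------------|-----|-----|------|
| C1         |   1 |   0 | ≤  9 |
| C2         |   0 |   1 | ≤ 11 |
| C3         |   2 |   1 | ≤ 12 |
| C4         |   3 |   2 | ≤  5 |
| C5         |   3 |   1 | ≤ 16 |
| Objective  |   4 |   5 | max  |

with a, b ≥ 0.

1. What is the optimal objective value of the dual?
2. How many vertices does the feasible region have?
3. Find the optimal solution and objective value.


1. 12.5
2. 3
3. a = 0, b = 2.5, z = 12.5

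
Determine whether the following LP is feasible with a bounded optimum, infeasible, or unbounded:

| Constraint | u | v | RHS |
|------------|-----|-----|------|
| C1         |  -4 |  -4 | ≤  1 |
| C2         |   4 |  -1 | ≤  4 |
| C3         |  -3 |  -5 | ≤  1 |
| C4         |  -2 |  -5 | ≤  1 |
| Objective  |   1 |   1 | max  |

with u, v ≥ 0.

Unbounded (objective can increase without bound)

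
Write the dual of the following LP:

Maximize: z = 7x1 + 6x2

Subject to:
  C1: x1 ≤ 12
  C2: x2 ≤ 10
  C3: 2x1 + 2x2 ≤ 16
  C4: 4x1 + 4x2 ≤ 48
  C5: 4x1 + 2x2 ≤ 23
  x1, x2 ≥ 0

Primal max cᵀx s.t. Ax ≤ b, x ≥ 0  →  Dual min bᵀy s.t. Aᵀy ≥ c, y ≥ 0.

Minimize: z = 12y1 + 10y2 + 16y3 + 48y4 + 23y5

Subject to:
  y1 + 2y3 + 4y4 + 4y5 ≥ 7
  y2 + 2y3 + 4y4 + 2y5 ≥ 6
  y1, y2, y3, y4, y5 ≥ 0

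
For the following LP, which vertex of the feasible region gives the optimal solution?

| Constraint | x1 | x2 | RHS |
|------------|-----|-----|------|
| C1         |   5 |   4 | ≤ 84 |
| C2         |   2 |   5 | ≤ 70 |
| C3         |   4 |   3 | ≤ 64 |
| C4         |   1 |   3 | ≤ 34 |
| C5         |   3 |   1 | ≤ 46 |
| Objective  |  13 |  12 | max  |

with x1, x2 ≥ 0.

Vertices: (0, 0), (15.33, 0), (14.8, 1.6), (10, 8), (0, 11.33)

Evaluate the objective at each vertex of the feasible region:
  z(0, 0) = 0
  z(15.33, 0) = 199.3
  z(14.8, 1.6) = 211.6
  z(10, 8) = 226  ←
  z(0, 11.33) = 136
The maximum is at x1 = 10, x2 = 8.

(10, 8)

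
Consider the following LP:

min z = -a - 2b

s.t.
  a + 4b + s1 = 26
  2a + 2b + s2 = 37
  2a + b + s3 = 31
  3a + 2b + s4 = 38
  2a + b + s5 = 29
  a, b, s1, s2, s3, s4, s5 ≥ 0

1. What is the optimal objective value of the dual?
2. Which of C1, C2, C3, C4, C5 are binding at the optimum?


1. -18
2. C1, C4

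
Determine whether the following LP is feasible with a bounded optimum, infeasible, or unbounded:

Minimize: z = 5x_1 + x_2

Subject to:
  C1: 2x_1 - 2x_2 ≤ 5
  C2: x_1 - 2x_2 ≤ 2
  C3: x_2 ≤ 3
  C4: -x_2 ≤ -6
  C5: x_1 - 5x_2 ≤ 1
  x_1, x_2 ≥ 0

Infeasible (no feasible solution exists)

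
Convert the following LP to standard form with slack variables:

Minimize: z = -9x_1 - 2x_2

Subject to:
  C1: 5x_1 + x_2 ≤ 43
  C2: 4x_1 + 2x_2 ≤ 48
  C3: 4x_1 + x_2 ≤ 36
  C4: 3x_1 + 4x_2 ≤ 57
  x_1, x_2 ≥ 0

min z = -9x_1 - 2x_2

s.t.
  5x_1 + x_2 + s1 = 43
  4x_1 + 2x_2 + s2 = 48
  4x_1 + x_2 + s3 = 36
  3x_1 + 4x_2 + s4 = 57
  x_1, x_2, s1, s2, s3, s4 ≥ 0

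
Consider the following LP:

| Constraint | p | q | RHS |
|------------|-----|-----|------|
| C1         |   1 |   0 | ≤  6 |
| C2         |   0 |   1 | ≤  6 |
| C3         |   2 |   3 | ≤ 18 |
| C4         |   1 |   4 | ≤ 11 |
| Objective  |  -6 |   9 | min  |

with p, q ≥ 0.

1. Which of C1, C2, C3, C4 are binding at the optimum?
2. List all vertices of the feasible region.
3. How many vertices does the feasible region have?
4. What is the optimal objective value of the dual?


1. C1
2. (0, 0), (6, 0), (6, 1.25), (0, 2.75)
3. 4
4. -36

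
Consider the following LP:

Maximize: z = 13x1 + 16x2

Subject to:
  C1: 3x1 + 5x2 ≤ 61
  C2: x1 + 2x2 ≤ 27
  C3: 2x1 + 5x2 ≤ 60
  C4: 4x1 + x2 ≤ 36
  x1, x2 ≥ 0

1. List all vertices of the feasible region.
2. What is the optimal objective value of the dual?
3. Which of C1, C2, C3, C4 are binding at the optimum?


1. (0, 0), (9, 0), (7, 8), (1, 11.6), (0, 12)
2. 219
3. C1, C4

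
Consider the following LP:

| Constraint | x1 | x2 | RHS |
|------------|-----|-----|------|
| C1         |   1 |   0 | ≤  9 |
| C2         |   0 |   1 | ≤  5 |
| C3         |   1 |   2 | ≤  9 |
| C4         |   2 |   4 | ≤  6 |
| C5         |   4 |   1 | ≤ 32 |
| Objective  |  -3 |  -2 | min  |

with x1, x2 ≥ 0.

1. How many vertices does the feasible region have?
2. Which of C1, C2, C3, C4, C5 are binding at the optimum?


1. 3
2. C4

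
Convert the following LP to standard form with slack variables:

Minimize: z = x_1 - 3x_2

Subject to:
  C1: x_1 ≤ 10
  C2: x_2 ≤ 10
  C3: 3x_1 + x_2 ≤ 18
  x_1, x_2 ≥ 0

min z = x_1 - 3x_2

s.t.
  x_1 + s1 = 10
  x_2 + s2 = 10
  3x_1 + x_2 + s3 = 18
  x_1, x_2, s1, s2, s3 ≥ 0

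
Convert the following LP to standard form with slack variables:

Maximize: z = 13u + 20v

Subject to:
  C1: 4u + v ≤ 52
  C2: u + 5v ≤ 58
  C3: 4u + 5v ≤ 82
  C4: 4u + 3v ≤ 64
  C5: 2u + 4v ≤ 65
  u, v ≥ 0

max z = 13u + 20v

s.t.
  4u + v + s1 = 52
  u + 5v + s2 = 58
  4u + 5v + s3 = 82
  4u + 3v + s4 = 64
  2u + 4v + s5 = 65
  u, v, s1, s2, s3, s4, s5 ≥ 0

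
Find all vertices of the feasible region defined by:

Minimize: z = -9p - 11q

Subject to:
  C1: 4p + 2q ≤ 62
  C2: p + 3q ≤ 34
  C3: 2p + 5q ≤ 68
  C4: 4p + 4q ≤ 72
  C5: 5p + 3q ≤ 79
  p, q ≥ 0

(0, 0), (15.5, 0), (14, 3), (12.5, 5.5), (10, 8), (0, 11.33)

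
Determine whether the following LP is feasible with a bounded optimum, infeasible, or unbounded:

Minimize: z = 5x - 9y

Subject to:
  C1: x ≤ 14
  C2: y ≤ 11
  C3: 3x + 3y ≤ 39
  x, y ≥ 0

Feasible with a bounded optimal solution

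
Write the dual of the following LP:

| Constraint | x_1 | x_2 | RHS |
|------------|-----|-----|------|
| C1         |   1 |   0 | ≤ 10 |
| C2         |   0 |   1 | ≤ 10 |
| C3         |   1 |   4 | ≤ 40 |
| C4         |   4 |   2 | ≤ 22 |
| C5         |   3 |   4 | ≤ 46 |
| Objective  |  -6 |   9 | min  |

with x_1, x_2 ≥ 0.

Primal min cᵀx s.t. Ax ≤ b, x ≥ 0  →  Dual max −bᵀy s.t. Aᵀy ≥ −c, y ≥ 0.

Maximize: z = -10y1 - 10y2 - 40y3 - 22y4 - 46y5

Subject to:
  y1 + y3 + 4y4 + 3y5 ≥ 6
  y2 + 4y3 + 2y4 + 4y5 ≥ -9
  y1, y2, y3, y4, y5 ≥ 0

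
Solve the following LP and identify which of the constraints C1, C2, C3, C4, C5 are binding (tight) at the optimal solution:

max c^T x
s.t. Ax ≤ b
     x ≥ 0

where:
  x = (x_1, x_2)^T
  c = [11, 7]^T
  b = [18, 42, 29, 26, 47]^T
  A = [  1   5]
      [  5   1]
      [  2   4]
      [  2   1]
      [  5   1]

At x_1 = 8, x_2 = 2, compute slack b - a·x for each constraint:
  C1: 18 − 18 = 0  (binding)
  C2: 42 − 42 = 0  (binding)
  C3: 29 − 24 = 5  (slack)
  C4: 26 − 18 = 8  (slack)
  C5: 47 − 42 = 5  (slack)

Optimal: x_1 = 8, x_2 = 2
Binding: C1, C2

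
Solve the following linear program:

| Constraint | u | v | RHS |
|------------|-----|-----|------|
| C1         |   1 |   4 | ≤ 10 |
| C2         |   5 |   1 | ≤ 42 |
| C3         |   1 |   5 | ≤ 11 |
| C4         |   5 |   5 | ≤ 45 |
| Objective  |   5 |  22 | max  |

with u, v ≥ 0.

Evaluate the objective at each vertex of the feasible region:
  z(0, 0) = 0
  z(8.4, 0) = 42
  z(8.316, 0.4211) = 50.84
  z(6, 1) = 52  ←
  z(0, 2.2) = 48.4
The maximum is at u = 6, v = 1.

u = 6, v = 1, z = 52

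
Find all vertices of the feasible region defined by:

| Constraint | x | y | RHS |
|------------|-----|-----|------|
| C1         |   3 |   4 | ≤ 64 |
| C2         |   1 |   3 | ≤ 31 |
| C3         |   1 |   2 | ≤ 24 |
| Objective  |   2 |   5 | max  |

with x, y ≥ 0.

(0, 0), (21.33, 0), (16, 4), (10, 7), (0, 10.33)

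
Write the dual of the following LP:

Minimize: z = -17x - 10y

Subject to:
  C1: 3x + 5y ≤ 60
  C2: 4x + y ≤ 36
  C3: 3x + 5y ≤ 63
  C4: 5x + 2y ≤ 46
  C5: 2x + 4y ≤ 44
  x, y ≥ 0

Primal min cᵀx s.t. Ax ≤ b, x ≥ 0  →  Dual max −bᵀy s.t. Aᵀy ≥ −c, y ≥ 0.

Maximize: z = -60y1 - 36y2 - 63y3 - 46y4 - 44y5

Subject to:
  3y1 + 4y2 + 3y3 + 5y4 + 2y5 ≥ 17
  5y1 + y2 + 5y3 + 2y4 + 4y5 ≥ 10
  y1, y2, y3, y4, y5 ≥ 0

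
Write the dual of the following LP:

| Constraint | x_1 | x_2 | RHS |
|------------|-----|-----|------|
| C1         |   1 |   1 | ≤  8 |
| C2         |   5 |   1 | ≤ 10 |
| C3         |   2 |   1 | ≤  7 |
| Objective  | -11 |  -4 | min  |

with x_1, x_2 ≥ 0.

Primal min cᵀx s.t. Ax ≤ b, x ≥ 0  →  Dual max −bᵀy s.t. Aᵀy ≥ −c, y ≥ 0.

Maximize: z = -8y1 - 10y2 - 7y3

Subject to:
  y1 + 5y2 + 2y3 ≥ 11
  y1 + y2 + y3 ≥ 4
  y1, y2, y3 ≥ 0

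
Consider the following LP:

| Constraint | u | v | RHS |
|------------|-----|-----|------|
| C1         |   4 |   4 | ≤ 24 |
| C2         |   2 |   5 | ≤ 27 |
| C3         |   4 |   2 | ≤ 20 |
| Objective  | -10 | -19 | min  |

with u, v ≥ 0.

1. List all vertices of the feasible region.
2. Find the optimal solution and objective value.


1. (0, 0), (5, 0), (4, 2), (1, 5), (0, 5.4)
2. u = 1, v = 5, z = -105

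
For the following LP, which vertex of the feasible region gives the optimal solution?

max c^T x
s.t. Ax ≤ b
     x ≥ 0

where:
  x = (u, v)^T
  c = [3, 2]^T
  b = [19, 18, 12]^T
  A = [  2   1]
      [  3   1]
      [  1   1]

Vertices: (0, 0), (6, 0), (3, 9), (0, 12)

Evaluate the objective at each vertex of the feasible region:
  z(0, 0) = 0
  z(6, 0) = 18
  z(3, 9) = 27  ←
  z(0, 12) = 24
The maximum is at u = 3, v = 9.

(3, 9)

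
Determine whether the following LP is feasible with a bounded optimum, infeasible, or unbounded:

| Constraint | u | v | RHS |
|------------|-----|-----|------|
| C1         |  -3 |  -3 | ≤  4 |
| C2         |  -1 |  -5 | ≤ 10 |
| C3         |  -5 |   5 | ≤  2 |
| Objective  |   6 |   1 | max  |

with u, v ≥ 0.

Unbounded (objective can increase without bound)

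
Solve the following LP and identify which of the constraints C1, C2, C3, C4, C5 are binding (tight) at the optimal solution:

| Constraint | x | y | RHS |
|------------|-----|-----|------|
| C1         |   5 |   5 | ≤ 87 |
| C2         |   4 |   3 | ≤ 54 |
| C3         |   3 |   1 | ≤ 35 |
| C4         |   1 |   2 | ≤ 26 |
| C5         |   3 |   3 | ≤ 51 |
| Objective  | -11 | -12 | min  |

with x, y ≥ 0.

At x = 6, y = 10, compute slack b - a·x for each constraint:
  C1: 87 − 80 = 7  (slack)
  C2: 54 − 54 = 0  (binding)
  C3: 35 − 28 = 7  (slack)
  C4: 26 − 26 = 0  (binding)
  C5: 51 − 48 = 3  (slack)

Optimal: x = 6, y = 10
Binding: C2, C4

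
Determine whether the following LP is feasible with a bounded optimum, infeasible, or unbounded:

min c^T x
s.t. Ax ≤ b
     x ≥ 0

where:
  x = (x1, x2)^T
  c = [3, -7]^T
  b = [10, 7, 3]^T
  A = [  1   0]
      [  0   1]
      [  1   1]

Feasible with a bounded optimal solution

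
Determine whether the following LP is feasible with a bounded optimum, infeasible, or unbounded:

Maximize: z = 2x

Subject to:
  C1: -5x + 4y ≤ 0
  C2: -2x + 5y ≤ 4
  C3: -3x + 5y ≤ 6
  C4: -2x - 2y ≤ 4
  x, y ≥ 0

Unbounded (objective can increase without bound)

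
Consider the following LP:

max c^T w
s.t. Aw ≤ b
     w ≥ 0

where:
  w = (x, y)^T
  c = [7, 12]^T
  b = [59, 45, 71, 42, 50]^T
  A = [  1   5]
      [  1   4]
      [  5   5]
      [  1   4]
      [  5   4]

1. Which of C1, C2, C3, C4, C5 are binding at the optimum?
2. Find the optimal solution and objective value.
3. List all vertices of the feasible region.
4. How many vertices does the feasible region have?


1. C4, C5
2. x = 2, y = 10, z = 134
3. (0, 0), (10, 0), (2, 10), (0, 10.5)
4. 4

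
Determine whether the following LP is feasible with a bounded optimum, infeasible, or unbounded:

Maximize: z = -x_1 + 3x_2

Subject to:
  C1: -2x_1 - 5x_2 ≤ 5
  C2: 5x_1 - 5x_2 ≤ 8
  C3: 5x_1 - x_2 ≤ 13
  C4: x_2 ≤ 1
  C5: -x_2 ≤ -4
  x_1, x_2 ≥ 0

Infeasible (no feasible solution exists)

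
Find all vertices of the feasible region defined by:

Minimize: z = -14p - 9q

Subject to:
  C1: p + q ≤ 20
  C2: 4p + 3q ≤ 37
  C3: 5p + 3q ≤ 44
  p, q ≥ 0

(0, 0), (8.8, 0), (7, 3), (0, 12.33)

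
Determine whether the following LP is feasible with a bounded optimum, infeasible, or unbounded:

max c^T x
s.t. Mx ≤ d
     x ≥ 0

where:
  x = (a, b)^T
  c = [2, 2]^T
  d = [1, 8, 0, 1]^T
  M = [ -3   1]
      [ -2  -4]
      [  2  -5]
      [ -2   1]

Unbounded (objective can increase without bound)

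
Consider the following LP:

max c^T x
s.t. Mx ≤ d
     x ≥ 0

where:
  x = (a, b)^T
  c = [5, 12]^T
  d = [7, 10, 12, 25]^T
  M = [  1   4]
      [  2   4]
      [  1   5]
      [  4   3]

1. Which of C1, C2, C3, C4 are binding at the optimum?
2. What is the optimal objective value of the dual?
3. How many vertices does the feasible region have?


1. C1, C2
2. 27
3. 4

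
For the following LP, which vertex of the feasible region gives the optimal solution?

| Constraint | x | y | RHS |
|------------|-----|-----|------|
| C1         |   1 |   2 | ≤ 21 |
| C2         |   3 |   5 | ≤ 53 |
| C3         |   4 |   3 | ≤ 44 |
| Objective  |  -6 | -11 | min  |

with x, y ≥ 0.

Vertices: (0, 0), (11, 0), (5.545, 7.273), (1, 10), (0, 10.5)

Evaluate the objective at each vertex of the feasible region:
  z(0, 0) = 0
  z(11, 0) = -66
  z(5.545, 7.273) = -113.3
  z(1, 10) = -116  ←
  z(0, 10.5) = -115.5
The minimum is at x = 1, y = 10.

(1, 10)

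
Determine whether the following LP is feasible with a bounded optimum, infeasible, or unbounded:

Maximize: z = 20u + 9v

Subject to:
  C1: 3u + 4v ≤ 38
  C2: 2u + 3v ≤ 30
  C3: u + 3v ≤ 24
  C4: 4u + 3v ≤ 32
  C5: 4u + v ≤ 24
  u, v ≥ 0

Feasible with a bounded optimal solution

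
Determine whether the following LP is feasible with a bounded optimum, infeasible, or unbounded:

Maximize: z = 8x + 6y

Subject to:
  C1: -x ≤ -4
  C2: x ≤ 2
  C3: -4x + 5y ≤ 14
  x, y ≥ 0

Infeasible (no feasible solution exists)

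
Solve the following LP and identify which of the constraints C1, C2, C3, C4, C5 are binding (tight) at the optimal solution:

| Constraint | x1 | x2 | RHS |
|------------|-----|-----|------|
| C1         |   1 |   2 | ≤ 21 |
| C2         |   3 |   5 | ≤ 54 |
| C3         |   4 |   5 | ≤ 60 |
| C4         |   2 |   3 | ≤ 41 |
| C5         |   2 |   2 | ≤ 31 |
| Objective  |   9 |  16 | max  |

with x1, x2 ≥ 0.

At x1 = 3, x2 = 9, compute slack b - a·x for each constraint:
  C1: 21 − 21 = 0  (binding)
  C2: 54 − 54 = 0  (binding)
  C3: 60 − 57 = 3  (slack)
  C4: 41 − 33 = 8  (slack)
  C5: 31 − 24 = 7  (slack)

Optimal: x1 = 3, x2 = 9
Binding: C1, C2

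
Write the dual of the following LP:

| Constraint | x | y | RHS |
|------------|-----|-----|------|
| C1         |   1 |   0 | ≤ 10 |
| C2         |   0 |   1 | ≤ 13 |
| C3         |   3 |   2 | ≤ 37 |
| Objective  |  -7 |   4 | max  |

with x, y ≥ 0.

Primal max cᵀx s.t. Ax ≤ b, x ≥ 0  →  Dual min bᵀy s.t. Aᵀy ≥ c, y ≥ 0.

Minimize: z = 10y1 + 13y2 + 37y3

Subject to:
  y1 + 3y3 ≥ -7
  y2 + 2y3 ≥ 4
  y1, y2, y3 ≥ 0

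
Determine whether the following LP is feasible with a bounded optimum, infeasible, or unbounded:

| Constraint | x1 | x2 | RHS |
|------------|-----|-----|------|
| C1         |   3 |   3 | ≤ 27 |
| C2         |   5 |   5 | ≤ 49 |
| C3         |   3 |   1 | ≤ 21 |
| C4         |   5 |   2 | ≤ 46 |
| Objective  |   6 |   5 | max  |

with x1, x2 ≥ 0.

Feasible with a bounded optimal solution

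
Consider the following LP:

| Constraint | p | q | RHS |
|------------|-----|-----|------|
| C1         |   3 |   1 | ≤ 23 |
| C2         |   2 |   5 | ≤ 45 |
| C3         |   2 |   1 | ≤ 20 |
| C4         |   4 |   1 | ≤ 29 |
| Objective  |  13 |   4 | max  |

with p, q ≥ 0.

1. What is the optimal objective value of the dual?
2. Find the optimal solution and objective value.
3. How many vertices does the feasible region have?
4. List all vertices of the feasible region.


1. 98
2. p = 6, q = 5, z = 98
3. 5
4. (0, 0), (7.25, 0), (6, 5), (5.385, 6.846), (0, 9)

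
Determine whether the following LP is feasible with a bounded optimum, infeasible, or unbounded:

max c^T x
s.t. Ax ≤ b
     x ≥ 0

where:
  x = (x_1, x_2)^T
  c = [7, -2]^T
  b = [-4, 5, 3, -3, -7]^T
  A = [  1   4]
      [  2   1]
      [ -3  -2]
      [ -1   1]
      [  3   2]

Infeasible (no feasible solution exists)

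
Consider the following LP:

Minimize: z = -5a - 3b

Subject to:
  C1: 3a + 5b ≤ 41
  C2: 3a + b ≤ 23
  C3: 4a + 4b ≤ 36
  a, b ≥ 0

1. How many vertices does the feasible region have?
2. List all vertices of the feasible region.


1. 5
2. (0, 0), (7.667, 0), (7, 2), (2, 7), (0, 8.2)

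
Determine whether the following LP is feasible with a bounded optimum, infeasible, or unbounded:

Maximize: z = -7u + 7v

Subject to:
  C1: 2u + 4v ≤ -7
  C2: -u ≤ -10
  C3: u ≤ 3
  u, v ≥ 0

Infeasible (no feasible solution exists)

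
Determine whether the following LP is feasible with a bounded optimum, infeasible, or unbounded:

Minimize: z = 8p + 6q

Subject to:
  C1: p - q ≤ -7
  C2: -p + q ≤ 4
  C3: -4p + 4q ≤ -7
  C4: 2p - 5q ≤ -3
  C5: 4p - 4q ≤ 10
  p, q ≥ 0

Infeasible (no feasible solution exists)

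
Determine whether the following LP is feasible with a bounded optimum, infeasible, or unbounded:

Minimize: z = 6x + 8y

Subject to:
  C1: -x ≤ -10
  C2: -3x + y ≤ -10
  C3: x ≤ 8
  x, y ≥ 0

Infeasible (no feasible solution exists)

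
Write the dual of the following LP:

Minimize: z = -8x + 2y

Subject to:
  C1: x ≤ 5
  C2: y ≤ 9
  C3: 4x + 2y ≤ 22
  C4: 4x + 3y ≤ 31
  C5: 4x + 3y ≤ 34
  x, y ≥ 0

Primal min cᵀx s.t. Ax ≤ b, x ≥ 0  →  Dual max −bᵀy s.t. Aᵀy ≥ −c, y ≥ 0.

Maximize: z = -5y1 - 9y2 - 22y3 - 31y4 - 34y5

Subject to:
  y1 + 4y3 + 4y4 + 4y5 ≥ 8
  y2 + 2y3 + 3y4 + 3y5 ≥ -2
  y1, y2, y3, y4, y5 ≥ 0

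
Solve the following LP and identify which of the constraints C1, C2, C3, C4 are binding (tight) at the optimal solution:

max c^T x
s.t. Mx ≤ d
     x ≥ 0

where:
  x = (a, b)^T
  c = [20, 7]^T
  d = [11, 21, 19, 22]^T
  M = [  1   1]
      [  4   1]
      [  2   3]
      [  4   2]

At a = 5, b = 1, compute slack b - a·x for each constraint:
  C1: 11 − 6 = 5  (slack)
  C2: 21 − 21 = 0  (binding)
  C3: 19 − 13 = 6  (slack)
  C4: 22 − 22 = 0  (binding)

Optimal: a = 5, b = 1
Binding: C2, C4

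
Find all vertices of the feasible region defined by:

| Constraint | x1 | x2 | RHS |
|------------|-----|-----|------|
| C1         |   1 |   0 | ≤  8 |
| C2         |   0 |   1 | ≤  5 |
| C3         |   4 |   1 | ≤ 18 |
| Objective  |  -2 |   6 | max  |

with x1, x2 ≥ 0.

(0, 0), (4.5, 0), (3.25, 5), (0, 5)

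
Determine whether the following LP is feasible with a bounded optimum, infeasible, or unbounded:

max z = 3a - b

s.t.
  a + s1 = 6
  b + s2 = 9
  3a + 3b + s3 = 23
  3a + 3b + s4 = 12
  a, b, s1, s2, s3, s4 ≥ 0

Feasible with a bounded optimal solution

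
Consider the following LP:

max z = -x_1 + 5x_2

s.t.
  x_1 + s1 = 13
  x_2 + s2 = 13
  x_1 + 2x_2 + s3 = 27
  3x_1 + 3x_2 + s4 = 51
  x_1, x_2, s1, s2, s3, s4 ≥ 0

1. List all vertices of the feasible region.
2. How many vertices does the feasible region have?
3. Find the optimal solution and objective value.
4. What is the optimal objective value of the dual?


1. (0, 0), (13, 0), (13, 4), (7, 10), (1, 13), (0, 13)
2. 6
3. x_1 = 0, x_2 = 13, z = 65
4. 65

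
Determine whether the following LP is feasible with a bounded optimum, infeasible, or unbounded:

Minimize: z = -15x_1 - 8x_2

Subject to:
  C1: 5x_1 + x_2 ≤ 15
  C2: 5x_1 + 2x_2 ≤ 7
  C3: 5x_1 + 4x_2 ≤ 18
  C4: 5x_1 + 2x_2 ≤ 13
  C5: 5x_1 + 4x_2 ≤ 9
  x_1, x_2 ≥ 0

Feasible with a bounded optimal solution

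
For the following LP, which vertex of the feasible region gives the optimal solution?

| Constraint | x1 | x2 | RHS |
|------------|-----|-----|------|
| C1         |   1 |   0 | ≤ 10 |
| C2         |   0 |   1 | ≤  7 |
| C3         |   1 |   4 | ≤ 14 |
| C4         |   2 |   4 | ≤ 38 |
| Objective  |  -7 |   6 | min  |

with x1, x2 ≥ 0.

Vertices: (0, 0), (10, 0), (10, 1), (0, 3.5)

Evaluate the objective at each vertex of the feasible region:
  z(0, 0) = 0
  z(10, 0) = -70  ←
  z(10, 1) = -64
  z(0, 3.5) = 21
The minimum is at x1 = 10, x2 = 0.

(10, 0)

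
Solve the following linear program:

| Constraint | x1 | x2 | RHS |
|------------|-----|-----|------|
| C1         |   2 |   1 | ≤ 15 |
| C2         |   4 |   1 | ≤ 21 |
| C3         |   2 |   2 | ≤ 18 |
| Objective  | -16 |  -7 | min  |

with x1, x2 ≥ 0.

Evaluate the objective at each vertex of the feasible region:
  z(0, 0) = 0
  z(5.25, 0) = -84
  z(4, 5) = -99  ←
  z(0, 9) = -63
The minimum is at x1 = 4, x2 = 5.

x1 = 4, x2 = 5, z = -99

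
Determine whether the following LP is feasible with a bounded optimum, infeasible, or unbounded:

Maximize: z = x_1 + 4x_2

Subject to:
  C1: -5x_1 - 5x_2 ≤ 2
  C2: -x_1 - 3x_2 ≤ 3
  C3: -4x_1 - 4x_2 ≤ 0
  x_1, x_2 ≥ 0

Unbounded (objective can increase without bound)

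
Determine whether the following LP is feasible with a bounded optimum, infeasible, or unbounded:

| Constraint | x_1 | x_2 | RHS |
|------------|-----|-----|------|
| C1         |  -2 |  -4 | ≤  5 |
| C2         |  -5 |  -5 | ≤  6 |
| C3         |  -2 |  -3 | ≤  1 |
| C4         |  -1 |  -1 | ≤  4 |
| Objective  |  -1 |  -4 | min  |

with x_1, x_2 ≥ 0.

Unbounded (objective can decrease without bound)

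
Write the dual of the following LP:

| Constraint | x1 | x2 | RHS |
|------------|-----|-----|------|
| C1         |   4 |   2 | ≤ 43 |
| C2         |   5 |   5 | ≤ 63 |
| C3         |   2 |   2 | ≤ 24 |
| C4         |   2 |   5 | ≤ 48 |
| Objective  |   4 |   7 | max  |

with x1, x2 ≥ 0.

Primal max cᵀx s.t. Ax ≤ b, x ≥ 0  →  Dual min bᵀy s.t. Aᵀy ≥ c, y ≥ 0.

Minimize: z = 43y1 + 63y2 + 24y3 + 48y4

Subject to:
  4y1 + 5y2 + 2y3 + 2y4 ≥ 4
  2y1 + 5y2 + 2y3 + 5y4 ≥ 7
  y1, y2, y3, y4 ≥ 0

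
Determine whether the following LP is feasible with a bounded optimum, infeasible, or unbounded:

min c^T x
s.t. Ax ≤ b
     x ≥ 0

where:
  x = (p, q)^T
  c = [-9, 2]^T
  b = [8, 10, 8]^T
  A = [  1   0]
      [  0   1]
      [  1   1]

Feasible with a bounded optimal solution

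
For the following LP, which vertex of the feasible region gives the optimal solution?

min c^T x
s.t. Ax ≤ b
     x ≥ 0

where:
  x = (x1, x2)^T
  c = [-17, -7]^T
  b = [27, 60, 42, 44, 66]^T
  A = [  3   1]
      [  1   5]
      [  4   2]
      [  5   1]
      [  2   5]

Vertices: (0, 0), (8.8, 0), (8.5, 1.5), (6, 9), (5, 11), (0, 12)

Evaluate the objective at each vertex of the feasible region:
  z(0, 0) = 0
  z(8.8, 0) = -149.6
  z(8.5, 1.5) = -155
  z(6, 9) = -165  ←
  z(5, 11) = -162
  z(0, 12) = -84
The minimum is at x1 = 6, x2 = 9.

(6, 9)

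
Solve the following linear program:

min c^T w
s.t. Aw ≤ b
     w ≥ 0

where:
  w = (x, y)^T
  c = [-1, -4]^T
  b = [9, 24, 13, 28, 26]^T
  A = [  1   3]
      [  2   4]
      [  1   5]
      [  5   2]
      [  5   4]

Evaluate the objective at each vertex of the feasible region:
  z(0, 0) = 0
  z(5.2, 0) = -5.2
  z(3.818, 1.727) = -10.73
  z(3, 2) = -11  ←
  z(0, 2.6) = -10.4
The minimum is at x = 3, y = 2.

x = 3, y = 2, z = -11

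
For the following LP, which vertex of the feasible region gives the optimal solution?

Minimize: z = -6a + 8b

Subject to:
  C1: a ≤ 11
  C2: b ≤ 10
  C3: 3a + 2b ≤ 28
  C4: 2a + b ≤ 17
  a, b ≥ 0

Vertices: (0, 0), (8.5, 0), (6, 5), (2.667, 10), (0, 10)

Evaluate the objective at each vertex of the feasible region:
  z(0, 0) = 0
  z(8.5, 0) = -51  ←
  z(6, 5) = 4
  z(2.667, 10) = 64
  z(0, 10) = 80
The minimum is at a = 8.5, b = 0.

(8.5, 0)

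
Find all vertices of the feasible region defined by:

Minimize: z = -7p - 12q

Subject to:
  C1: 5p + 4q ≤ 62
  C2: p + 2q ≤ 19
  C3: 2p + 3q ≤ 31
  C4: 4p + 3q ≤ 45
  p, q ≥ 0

(0, 0), (11.25, 0), (7, 5.667), (5, 7), (0, 9.5)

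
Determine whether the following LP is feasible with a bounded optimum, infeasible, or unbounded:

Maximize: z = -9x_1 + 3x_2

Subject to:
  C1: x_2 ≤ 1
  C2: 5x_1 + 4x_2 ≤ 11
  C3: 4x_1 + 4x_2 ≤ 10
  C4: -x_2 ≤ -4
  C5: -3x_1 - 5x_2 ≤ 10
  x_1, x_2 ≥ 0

Infeasible (no feasible solution exists)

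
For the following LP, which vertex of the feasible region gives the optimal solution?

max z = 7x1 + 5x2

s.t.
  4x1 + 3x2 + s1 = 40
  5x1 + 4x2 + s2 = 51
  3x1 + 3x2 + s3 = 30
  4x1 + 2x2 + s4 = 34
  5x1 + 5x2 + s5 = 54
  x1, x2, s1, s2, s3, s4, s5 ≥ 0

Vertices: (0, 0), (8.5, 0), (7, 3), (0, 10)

Evaluate the objective at each vertex of the feasible region:
  z(0, 0) = 0
  z(8.5, 0) = 59.5
  z(7, 3) = 64  ←
  z(0, 10) = 50
The maximum is at x1 = 7, x2 = 3.

(7, 3)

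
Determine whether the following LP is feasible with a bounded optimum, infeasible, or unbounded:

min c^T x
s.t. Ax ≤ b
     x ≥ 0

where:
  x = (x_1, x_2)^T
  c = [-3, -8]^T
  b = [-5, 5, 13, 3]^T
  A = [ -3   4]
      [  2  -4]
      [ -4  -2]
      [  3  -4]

Infeasible (no feasible solution exists)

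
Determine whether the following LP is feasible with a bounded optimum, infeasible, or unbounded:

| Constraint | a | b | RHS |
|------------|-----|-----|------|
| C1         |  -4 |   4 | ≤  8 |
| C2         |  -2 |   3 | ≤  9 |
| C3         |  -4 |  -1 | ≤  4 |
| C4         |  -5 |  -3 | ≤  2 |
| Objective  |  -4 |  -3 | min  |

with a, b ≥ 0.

Unbounded (objective can decrease without bound)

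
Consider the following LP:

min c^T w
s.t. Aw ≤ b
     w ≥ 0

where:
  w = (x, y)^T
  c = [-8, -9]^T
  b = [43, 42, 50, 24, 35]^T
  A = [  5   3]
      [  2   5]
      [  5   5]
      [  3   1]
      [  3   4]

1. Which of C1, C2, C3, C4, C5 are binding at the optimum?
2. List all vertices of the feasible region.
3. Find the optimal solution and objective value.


1. C3, C5
2. (0, 0), (8, 0), (7.25, 2.25), (6.5, 3.5), (5, 5), (1, 8), (0, 8.4)
3. x = 5, y = 5, z = -85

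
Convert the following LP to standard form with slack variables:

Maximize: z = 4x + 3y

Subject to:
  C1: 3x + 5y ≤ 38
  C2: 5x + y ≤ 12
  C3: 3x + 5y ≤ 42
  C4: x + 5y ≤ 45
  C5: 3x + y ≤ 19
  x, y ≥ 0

max z = 4x + 3y

s.t.
  3x + 5y + s1 = 38
  5x + y + s2 = 12
  3x + 5y + s3 = 42
  x + 5y + s4 = 45
  3x + y + s5 = 19
  x, y, s1, s2, s3, s4, s5 ≥ 0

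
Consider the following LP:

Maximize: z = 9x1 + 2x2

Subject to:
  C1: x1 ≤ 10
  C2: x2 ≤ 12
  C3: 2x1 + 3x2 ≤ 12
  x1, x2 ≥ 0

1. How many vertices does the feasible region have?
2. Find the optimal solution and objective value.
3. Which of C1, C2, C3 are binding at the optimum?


1. 3
2. x1 = 6, x2 = 0, z = 54
3. C3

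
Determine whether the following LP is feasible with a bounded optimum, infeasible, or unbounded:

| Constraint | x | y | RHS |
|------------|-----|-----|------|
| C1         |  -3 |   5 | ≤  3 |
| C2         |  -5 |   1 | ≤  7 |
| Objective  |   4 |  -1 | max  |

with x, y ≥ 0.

Unbounded (objective can increase without bound)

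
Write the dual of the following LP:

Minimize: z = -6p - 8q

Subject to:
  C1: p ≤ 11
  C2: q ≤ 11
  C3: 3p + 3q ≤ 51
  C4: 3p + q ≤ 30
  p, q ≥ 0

Primal min cᵀx s.t. Ax ≤ b, x ≥ 0  →  Dual max −bᵀy s.t. Aᵀy ≥ −c, y ≥ 0.

Maximize: z = -11y1 - 11y2 - 51y3 - 30y4

Subject to:
  y1 + 3y3 + 3y4 ≥ 6
  y2 + 3y3 + y4 ≥ 8
  y1, y2, y3, y4 ≥ 0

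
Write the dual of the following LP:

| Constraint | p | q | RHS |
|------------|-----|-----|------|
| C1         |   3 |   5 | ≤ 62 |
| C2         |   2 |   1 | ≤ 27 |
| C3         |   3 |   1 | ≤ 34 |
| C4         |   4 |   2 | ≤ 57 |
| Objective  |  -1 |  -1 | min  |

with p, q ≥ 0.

Primal min cᵀx s.t. Ax ≤ b, x ≥ 0  →  Dual max −bᵀy s.t. Aᵀy ≥ −c, y ≥ 0.

Maximize: z = -62y1 - 27y2 - 34y3 - 57y4

Subject to:
  3y1 + 2y2 + 3y3 + 4y4 ≥ 1
  5y1 + y2 + y3 + 2y4 ≥ 1
  y1, y2, y3, y4 ≥ 0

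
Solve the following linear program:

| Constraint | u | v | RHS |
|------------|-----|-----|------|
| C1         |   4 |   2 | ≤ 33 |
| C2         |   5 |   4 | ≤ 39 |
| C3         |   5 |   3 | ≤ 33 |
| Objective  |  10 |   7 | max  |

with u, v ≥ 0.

Evaluate the objective at each vertex of the feasible region:
  z(0, 0) = 0
  z(6.6, 0) = 66
  z(3, 6) = 72  ←
  z(0, 9.75) = 68.25
The maximum is at u = 3, v = 6.

u = 3, v = 6, z = 72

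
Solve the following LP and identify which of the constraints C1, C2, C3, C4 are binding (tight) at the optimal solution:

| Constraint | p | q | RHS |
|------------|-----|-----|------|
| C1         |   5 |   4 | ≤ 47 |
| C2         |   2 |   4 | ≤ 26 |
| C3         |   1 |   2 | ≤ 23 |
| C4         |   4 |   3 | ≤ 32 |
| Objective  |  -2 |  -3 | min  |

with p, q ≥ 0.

At p = 5, q = 4, compute slack b - a·x for each constraint:
  C1: 47 − 41 = 6  (slack)
  C2: 26 − 26 = 0  (binding)
  C3: 23 − 13 = 10  (slack)
  C4: 32 − 32 = 0  (binding)

Optimal: p = 5, q = 4
Binding: C2, C4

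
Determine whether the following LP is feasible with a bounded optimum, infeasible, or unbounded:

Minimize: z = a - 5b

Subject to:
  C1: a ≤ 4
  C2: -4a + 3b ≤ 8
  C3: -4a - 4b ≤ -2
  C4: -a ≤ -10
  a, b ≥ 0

Infeasible (no feasible solution exists)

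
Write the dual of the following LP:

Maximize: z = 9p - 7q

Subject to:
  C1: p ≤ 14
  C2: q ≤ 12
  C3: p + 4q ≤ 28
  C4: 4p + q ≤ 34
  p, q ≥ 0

Primal max cᵀx s.t. Ax ≤ b, x ≥ 0  →  Dual min bᵀy s.t. Aᵀy ≥ c, y ≥ 0.

Minimize: z = 14y1 + 12y2 + 28y3 + 34y4

Subject to:
  y1 + y3 + 4y4 ≥ 9
  y2 + 4y3 + y4 ≥ -7
  y1, y2, y3, y4 ≥ 0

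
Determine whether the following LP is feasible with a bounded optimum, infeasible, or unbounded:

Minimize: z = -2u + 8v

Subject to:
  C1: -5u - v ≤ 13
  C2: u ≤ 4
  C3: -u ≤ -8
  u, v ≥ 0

Infeasible (no feasible solution exists)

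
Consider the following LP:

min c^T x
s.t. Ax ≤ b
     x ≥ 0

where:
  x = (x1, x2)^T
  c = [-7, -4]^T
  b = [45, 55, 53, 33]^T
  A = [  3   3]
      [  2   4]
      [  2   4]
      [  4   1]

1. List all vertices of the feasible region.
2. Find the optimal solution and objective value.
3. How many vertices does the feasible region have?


1. (0, 0), (8.25, 0), (6, 9), (3.5, 11.5), (0, 13.25)
2. x1 = 6, x2 = 9, z = -78
3. 5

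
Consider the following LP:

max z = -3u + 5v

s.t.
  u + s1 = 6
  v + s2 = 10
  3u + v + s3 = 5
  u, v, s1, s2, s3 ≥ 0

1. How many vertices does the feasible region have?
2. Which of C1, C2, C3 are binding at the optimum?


1. 3
2. C3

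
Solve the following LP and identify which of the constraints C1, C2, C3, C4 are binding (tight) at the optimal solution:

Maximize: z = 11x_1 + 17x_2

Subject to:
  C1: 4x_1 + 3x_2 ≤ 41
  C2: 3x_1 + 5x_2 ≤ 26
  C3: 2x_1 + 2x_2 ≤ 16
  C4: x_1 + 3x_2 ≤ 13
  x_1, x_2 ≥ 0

At x_1 = 7, x_2 = 1, compute slack b - a·x for each constraint:
  C1: 41 − 31 = 10  (slack)
  C2: 26 − 26 = 0  (binding)
  C3: 16 − 16 = 0  (binding)
  C4: 13 − 10 = 3  (slack)

Optimal: x_1 = 7, x_2 = 1
Binding: C2, C3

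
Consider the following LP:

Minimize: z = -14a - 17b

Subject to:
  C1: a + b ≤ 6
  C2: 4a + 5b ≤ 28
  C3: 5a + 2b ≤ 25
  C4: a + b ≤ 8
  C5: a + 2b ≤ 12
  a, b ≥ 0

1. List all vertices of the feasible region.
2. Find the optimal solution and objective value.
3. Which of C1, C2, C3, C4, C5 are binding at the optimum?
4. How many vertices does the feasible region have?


1. (0, 0), (5, 0), (4.333, 1.667), (2, 4), (0, 5.6)
2. a = 2, b = 4, z = -96
3. C1, C2
4. 5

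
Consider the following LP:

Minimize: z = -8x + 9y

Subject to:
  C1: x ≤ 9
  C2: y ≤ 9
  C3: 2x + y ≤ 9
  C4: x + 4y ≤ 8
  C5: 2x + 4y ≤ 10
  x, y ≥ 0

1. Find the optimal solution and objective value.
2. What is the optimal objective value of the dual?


1. x = 4.5, y = 0, z = -36
2. -36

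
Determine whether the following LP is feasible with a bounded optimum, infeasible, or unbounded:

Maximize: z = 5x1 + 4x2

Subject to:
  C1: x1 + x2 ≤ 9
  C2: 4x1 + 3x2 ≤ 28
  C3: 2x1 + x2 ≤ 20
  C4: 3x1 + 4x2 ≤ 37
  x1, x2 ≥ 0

Feasible with a bounded optimal solution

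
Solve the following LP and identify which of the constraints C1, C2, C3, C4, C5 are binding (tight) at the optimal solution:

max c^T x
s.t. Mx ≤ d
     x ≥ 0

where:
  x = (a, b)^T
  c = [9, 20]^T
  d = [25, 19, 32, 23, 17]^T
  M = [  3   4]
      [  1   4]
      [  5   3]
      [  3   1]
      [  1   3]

At a = 3, b = 4, compute slack b - a·x for each constraint:
  C1: 25 − 25 = 0  (binding)
  C2: 19 − 19 = 0  (binding)
  C3: 32 − 27 = 5  (slack)
  C4: 23 − 13 = 10  (slack)
  C5: 17 − 15 = 2  (slack)

Optimal: a = 3, b = 4
Binding: C1, C2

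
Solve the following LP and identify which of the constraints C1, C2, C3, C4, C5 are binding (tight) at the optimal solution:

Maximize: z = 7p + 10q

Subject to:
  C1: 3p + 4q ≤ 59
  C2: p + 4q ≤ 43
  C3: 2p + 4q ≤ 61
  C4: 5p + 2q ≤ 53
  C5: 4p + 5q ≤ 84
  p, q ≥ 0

At p = 7, q = 9, compute slack b - a·x for each constraint:
  C1: 59 − 57 = 2  (slack)
  C2: 43 − 43 = 0  (binding)
  C3: 61 − 50 = 11  (slack)
  C4: 53 − 53 = 0  (binding)
  C5: 84 − 73 = 11  (slack)

Optimal: p = 7, q = 9
Binding: C2, C4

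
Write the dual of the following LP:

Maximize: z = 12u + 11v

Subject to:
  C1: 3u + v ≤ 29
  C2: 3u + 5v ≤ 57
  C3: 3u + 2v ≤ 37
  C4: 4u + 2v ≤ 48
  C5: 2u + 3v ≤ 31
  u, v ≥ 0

Primal max cᵀx s.t. Ax ≤ b, x ≥ 0  →  Dual min bᵀy s.t. Aᵀy ≥ c, y ≥ 0.

Minimize: z = 29y1 + 57y2 + 37y3 + 48y4 + 31y5

Subject to:
  3y1 + 3y2 + 3y3 + 4y4 + 2y5 ≥ 12
  y1 + 5y2 + 2y3 + 2y4 + 3y5 ≥ 11
  y1, y2, y3, y4, y5 ≥ 0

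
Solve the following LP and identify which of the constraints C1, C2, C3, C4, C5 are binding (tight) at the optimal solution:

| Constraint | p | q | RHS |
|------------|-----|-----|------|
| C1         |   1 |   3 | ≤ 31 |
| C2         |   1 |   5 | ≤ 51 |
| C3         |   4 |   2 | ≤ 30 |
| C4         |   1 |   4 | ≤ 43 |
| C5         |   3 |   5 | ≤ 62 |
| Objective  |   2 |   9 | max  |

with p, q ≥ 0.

At p = 1, q = 10, compute slack b - a·x for each constraint:
  C1: 31 − 31 = 0  (binding)
  C2: 51 − 51 = 0  (binding)
  C3: 30 − 24 = 6  (slack)
  C4: 43 − 41 = 2  (slack)
  C5: 62 − 53 = 9  (slack)

Optimal: p = 1, q = 10
Binding: C1, C2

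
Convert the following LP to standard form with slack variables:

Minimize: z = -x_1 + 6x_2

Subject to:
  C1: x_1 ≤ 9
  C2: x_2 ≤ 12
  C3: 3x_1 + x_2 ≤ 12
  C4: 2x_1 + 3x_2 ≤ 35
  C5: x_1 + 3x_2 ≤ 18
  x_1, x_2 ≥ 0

min z = -x_1 + 6x_2

s.t.
  x_1 + s1 = 9
  x_2 + s2 = 12
  3x_1 + x_2 + s3 = 12
  2x_1 + 3x_2 + s4 = 35
  x_1 + 3x_2 + s5 = 18
  x_1, x_2, s1, s2, s3, s4, s5 ≥ 0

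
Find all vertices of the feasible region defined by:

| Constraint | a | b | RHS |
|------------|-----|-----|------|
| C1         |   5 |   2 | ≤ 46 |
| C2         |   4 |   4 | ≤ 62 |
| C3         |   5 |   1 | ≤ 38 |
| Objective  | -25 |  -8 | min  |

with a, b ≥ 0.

(0, 0), (7.6, 0), (6, 8), (5, 10.5), (0, 15.5)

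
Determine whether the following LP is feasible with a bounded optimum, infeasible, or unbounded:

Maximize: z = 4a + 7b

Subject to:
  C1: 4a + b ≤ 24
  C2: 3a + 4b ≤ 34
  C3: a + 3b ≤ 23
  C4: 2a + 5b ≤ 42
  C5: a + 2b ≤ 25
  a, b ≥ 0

Feasible with a bounded optimal solution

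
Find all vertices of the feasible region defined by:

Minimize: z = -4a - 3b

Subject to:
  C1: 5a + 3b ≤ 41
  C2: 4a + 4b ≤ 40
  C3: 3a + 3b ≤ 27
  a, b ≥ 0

(0, 0), (8.2, 0), (7, 2), (0, 9)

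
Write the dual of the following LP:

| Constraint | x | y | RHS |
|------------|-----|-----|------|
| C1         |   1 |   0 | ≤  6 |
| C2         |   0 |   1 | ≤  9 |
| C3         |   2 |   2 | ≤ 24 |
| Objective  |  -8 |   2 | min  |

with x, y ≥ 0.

Primal min cᵀx s.t. Ax ≤ b, x ≥ 0  →  Dual max −bᵀy s.t. Aᵀy ≥ −c, y ≥ 0.

Maximize: z = -6y1 - 9y2 - 24y3

Subject to:
  y1 + 2y3 ≥ 8
  y2 + 2y3 ≥ -2
  y1, y2, y3 ≥ 0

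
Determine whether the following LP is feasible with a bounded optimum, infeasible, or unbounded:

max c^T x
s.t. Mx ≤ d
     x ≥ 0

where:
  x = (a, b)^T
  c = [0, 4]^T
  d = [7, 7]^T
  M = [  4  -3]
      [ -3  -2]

Unbounded (objective can increase without bound)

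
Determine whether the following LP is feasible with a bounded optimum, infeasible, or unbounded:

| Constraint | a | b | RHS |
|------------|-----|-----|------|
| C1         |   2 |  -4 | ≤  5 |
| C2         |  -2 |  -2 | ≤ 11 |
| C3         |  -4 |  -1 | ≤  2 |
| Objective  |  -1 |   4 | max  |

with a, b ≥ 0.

Unbounded (objective can increase without bound)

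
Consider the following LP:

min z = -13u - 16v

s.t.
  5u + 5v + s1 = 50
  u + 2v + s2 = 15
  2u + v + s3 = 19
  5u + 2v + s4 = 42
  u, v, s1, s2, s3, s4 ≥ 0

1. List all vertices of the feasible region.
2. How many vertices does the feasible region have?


1. (0, 0), (8.4, 0), (7.333, 2.667), (5, 5), (0, 7.5)
2. 5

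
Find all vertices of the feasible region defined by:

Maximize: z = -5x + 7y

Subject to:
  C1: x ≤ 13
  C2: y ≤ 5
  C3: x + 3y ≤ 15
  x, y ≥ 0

(0, 0), (13, 0), (13, 0.6667), (0, 5)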